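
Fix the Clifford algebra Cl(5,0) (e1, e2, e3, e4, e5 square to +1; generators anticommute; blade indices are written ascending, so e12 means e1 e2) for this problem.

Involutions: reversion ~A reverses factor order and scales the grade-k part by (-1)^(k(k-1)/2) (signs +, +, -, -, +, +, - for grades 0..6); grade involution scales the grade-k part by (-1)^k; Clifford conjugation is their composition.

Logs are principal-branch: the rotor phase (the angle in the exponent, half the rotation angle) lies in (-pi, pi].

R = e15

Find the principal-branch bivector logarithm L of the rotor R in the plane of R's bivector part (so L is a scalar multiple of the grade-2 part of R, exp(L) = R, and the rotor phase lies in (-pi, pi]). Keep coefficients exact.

The scalar part of R is 0, which fixes the principal-branch rotor phase; the unit plane is then the bivector part divided by the sine of that phase, and L is that plane scaled by the phase.
Concretely: cos(phase) = 0 gives phase = ±pi/2, and since phase/sin(phase) is even the sign is immaterial: L = (phase/sin(phase)) * <R>_2 = (pi/2) * <R>_2.
Answer: pi/2*e15


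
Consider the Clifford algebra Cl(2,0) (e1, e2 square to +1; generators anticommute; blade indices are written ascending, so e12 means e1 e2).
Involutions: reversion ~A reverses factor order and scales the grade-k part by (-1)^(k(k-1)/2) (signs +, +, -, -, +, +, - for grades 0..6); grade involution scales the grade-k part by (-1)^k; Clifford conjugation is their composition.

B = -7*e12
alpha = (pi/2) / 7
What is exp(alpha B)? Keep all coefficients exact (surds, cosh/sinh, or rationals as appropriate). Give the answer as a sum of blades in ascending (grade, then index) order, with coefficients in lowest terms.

B^2 = (-7)^2*(e12)^2 = 49*(-1) = -49 (a basis 2-blade squares to minus the product of its generators' squares).
B^2 = -49 — B^2 < 0, so the exponential closes trigonometrically: l = 7, alpha*l = pi/2, so exp(alpha B) = cos(pi/2) + (sin(pi/2)/7)*B = 0 + (1/7)*B.
Answer: -e12


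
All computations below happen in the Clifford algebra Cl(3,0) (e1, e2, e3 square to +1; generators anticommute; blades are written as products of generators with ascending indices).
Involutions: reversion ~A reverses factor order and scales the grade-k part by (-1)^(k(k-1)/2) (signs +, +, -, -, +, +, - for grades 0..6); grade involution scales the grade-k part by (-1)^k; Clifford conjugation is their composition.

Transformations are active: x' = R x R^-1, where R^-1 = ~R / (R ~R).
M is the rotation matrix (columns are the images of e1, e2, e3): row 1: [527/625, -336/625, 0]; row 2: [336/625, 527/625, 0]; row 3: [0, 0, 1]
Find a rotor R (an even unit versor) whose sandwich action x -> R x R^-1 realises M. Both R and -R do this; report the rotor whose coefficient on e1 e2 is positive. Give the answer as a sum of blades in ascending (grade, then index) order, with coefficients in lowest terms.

Method: write R = a + b12*e1 e2 + b13*e1 e3 + b23*e2 e3 with a^2 + b12^2 + b13^2 + b23^2 = 1 (so R^-1 = ~R). Expanding the columns R e_j ~R gives tr M = 4a^2 - 1 and, from the antisymmetric part, M21 - M12 = -4a*b12, M13 - M31 = 4a*b13, M32 - M23 = -4a*b23.
Here tr M = 1679/625, so a^2 = (1 + tr M)/4 = 576/625 and a = ±24/25. Taking a = 24/25: M21 - M12 = 672/625, M13 - M31 = 0, M32 - M23 = 0, giving b12 = -7/25, b13 = 0, b23 = 0, i.e. R = 24/25 - 7/25*e1 e2.
Its e1 e2 coefficient is negative, so report the other preimage -R.
Answer: -24/25 + 7/25*e1 e2. Why the constraint matters: R and -R act identically through the sandwich — M has trace 1679/625 either way — so only the sign condition on e1 e2 picks one of the two preimages.


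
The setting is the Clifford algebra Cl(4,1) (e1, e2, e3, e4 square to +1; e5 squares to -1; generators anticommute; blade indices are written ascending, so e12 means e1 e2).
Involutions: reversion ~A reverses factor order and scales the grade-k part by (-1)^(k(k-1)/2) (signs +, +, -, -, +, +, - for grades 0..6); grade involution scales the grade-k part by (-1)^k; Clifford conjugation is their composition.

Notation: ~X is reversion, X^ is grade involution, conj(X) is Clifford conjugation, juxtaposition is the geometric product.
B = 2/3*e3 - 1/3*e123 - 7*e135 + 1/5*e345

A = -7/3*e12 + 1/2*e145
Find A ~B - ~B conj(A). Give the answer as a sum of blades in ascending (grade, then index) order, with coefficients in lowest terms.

first term: 7/9*e3 - 1/10*e13 - 7/2*e34 - 14/9*e123 + 49/3*e235 + 1/3*e1345 + 1/6*e2345 + 7/15*e12345
second term: -7/9*e3 + 1/10*e13 + 7/2*e34 + 14/9*e123 + 49/3*e235 - 1/3*e1345 + 1/6*e2345 - 7/15*e12345
Answer: 14/9*e3 - 1/5*e13 - 7*e34 - 28/9*e123 + 2/3*e1345 + 14/15*e12345


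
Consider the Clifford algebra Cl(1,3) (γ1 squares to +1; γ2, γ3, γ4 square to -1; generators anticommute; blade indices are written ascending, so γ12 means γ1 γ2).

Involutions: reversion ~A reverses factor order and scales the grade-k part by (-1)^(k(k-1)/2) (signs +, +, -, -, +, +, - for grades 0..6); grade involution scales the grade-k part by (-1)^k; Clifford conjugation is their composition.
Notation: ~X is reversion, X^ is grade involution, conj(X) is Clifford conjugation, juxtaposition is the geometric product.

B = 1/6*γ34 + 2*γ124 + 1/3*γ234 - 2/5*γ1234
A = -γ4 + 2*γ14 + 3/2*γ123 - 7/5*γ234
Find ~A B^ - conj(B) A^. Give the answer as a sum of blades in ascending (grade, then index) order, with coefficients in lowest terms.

first term: -7/15 + 14/25*γ1 - 127/30*γ2 - 1/6*γ3 - 3/5*γ4 - 2*γ12 + 37/15*γ13 - 1/2*γ14 + 7/15*γ23 + 3*γ34 - 4/15*γ123 + 1/4*γ124
second term: 7/15 - 14/25*γ1 - 113/30*γ2 + 1/6*γ3 + 3/5*γ4 - 2*γ12 + 47/15*γ13 - 1/2*γ14 - 17/15*γ23 + 3*γ34 + 16/15*γ123 + 1/4*γ124
Answer: -14/15 + 28/25*γ1 - 7/15*γ2 - 1/3*γ3 - 6/5*γ4 - 2/3*γ13 + 8/5*γ23 - 4/3*γ123


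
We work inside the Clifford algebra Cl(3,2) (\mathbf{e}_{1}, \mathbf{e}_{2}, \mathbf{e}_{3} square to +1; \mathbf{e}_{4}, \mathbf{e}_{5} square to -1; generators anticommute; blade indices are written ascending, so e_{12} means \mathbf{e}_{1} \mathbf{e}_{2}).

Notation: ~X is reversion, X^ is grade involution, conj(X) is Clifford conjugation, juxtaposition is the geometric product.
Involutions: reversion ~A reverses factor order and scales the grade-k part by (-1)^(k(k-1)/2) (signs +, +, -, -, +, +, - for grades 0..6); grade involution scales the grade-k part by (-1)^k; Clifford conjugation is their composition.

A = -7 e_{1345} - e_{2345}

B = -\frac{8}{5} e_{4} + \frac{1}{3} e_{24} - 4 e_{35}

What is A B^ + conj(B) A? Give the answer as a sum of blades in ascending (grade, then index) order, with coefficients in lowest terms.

first term: -28 e_{14} - 4 e_{24} + \frac{1}{3} e_{35} - \frac{56}{5} e_{135} - \frac{8}{5} e_{235} + \frac{7}{3} e_{1235}
second term: 28 e_{14} + 4 e_{24} - \frac{1}{3} e_{35} + \frac{56}{5} e_{135} + \frac{8}{5} e_{235} + \frac{7}{3} e_{1235}
Answer: \frac{14}{3} e_{1235}


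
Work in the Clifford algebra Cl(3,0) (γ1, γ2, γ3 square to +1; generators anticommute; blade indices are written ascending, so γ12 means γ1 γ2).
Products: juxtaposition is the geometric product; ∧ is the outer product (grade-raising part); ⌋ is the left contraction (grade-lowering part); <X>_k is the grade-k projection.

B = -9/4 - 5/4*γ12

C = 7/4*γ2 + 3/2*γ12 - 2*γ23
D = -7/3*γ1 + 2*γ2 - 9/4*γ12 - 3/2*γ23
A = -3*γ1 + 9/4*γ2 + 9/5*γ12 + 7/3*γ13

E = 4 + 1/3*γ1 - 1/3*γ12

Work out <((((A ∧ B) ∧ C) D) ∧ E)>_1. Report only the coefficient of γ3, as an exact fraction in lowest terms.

step 1: 27/4*γ1 - 81/16*γ2 - 81/20*γ12 - 21/4*γ13
step 2: 189/16*γ12 - 69/16*γ123
step 3: 1701/64 + 549/32*γ1 + 441/16*γ2 - 621/64*γ3 - 291/32*γ13 + 161/16*γ23
step 4: 1701/16 + 4959/64*γ1 + 441/4*γ2 - 621/16*γ3 - 1155/64*γ12 - 2121/64*γ13 + 161/4*γ23 + 1265/192*γ123
step 5: 4959/64*γ1 + 441/4*γ2 - 621/16*γ3
Answer: -621/16


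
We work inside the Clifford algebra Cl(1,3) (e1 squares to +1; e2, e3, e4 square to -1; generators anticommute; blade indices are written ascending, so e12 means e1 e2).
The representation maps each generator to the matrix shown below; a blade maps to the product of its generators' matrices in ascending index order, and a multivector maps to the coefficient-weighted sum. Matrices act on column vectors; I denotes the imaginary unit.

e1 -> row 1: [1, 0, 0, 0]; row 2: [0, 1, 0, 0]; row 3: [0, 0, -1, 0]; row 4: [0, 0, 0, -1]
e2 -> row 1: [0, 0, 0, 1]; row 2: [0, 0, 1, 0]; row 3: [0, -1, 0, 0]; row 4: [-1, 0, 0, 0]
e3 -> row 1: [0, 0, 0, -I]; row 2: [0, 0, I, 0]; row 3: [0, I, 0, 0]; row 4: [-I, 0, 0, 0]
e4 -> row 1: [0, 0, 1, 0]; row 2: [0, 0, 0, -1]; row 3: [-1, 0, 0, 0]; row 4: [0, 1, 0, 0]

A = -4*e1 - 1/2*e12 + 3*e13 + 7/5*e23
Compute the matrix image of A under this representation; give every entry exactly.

Bivector images (products of the table entries): rho(e12) = rho(e1)rho(e2) = row 1: [0, 0, 0, 1]; row 2: [0, 0, 1, 0]; row 3: [0, 1, 0, 0]; row 4: [1, 0, 0, 0]; rho(e13) = rho(e1)rho(e3) = row 1: [0, 0, 0, -I]; row 2: [0, 0, I, 0]; row 3: [0, -I, 0, 0]; row 4: [I, 0, 0, 0]; rho(e23) = rho(e2)rho(e3) = row 1: [-I, 0, 0, 0]; row 2: [0, I, 0, 0]; row 3: [0, 0, -I, 0]; row 4: [0, 0, 0, I].
M = (-4)*rho(e1) + (-1/2)*rho(e12) + (3)*rho(e13) + (7/5)*rho(e23), summed entrywise:
Answer: row 1: [-4 - 7*I/5, 0, 0, -1/2 - 3*I]; row 2: [0, -4 + 7*I/5, -1/2 + 3*I, 0]; row 3: [0, -1/2 - 3*I, 4 - 7*I/5, 0]; row 4: [-1/2 + 3*I, 0, 0, 4 + 7*I/5]


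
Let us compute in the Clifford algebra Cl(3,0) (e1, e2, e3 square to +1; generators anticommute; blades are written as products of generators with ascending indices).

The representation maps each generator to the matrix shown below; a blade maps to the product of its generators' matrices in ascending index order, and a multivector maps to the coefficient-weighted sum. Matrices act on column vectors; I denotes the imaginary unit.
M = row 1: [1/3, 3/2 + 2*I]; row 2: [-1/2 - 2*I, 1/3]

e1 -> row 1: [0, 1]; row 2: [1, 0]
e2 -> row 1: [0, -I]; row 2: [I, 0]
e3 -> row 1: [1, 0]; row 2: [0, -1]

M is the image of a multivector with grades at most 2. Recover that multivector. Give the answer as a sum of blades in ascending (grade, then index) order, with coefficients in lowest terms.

Method: 1, rho(e1), rho(e2), rho(e3) form a trace-orthogonal basis of the 2x2 complex matrices (tr(X Y) = 2 if X = Y, else 0), so M = m0*1 + m1*rho(e1) + m2*rho(e2) + m3*rho(e3) with m0 = tr(M)/2 = 1/3, m1 = tr(M rho(e1))/2 = 1/2, m2 = tr(M rho(e2))/2 = -2 + I, m3 = tr(M rho(e3))/2 = 0.
Multiplying table entries, the bivector images are rho(e1 e2) = I*rho(e3), rho(e1 e3) = -I*rho(e2), rho(e2 e3) = I*rho(e1); with real blade coefficients the real parts of m0..m3 are the coefficients of 1, e1, e2, e3 and the imaginary parts give the bivectors (e2 e3: Im m1, e1 e3: -Im m2, e1 e2: Im m3).
Answer: 1/3 + 1/2*e1 - 2*e2 - e1 e3


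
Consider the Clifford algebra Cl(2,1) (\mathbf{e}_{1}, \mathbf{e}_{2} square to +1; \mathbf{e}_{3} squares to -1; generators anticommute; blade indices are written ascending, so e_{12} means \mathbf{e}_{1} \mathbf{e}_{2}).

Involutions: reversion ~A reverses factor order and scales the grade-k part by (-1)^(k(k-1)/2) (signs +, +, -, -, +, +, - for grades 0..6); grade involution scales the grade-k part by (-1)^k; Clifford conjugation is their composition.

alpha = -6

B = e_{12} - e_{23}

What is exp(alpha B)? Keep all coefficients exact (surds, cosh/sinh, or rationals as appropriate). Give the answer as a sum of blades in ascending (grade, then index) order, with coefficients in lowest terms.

B^2 term by term: the squares give (1)^2*(e_{12})^2 + (-1)^2*(e_{23})^2 = 1*(-1) + 1*(+1) = 0 (each basis 2-blade squares to minus the product of its generators' squares); cross terms between blades sharing an index anticommute and cancel. So B^2 = 0.
B^2 = 0, and the exponential is exactly linear here: exp(alpha B) = 1 + alpha B (parabolic case).
Answer: 1 - 6 e_{12} + 6 e_{23}


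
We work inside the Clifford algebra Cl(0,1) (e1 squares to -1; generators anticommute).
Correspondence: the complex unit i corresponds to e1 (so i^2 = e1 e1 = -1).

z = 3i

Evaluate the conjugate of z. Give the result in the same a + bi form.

In blades: z = 3*e1.
Conjugation here is Clifford conjugation: the scalar is fixed and the grade-1 and grade-2 blades all flip sign, giving -3*e1; translating back:
Answer: -3i


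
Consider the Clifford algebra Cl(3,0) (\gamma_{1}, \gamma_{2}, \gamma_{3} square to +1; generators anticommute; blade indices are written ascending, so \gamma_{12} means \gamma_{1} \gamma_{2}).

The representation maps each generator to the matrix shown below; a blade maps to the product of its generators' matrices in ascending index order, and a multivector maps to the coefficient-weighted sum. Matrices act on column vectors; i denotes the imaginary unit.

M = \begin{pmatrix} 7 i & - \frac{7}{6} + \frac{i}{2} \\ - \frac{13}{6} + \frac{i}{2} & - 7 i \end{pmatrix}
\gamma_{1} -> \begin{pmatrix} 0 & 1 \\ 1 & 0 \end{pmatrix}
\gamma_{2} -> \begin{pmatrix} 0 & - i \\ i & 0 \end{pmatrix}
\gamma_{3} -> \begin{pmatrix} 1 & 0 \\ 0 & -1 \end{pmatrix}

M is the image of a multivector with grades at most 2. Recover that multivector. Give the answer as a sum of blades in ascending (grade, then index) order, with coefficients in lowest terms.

Method: 1, rho(\gamma_{1}), rho(\gamma_{2}), rho(\gamma_{3}) form a trace-orthogonal basis of the 2x2 complex matrices (tr(X Y) = 2 if X = Y, else 0), so M = m0*1 + m1*rho(\gamma_{1}) + m2*rho(\gamma_{2}) + m3*rho(\gamma_{3}) with m0 = tr(M)/2 = 0, m1 = tr(M rho(\gamma_{1}))/2 = - \frac{5}{3} + \frac{i}{2}, m2 = tr(M rho(\gamma_{2}))/2 = \frac{i}{2}, m3 = tr(M rho(\gamma_{3}))/2 = 7 i.
Multiplying table entries, the bivector images are rho(\gamma_{12}) = i*rho(\gamma_{3}), rho(\gamma_{13}) = -i*rho(\gamma_{2}), rho(\gamma_{23}) = i*rho(\gamma_{1}); with real blade coefficients the real parts of m0..m3 are the coefficients of 1, \gamma_{1}, \gamma_{2}, \gamma_{3} and the imaginary parts give the bivectors (\gamma_{23}: Im m1, \gamma_{13}: -Im m2, \gamma_{12}: Im m3).
Answer: -\frac{5}{3} \gamma_{1} + 7 \gamma_{12} - \frac{1}{2} \gamma_{13} + \frac{1}{2} \gamma_{23}


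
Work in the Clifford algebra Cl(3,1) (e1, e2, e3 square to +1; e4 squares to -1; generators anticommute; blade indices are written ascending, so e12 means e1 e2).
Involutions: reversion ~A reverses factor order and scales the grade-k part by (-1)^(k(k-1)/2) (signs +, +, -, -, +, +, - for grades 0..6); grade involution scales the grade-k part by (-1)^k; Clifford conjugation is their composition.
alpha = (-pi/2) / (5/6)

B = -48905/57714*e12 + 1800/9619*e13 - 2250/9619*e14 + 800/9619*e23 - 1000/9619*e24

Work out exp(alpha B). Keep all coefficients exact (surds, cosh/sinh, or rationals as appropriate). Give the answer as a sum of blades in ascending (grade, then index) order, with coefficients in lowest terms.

B^2 term by term: the squares give (-48905/57714)^2*(e12)^2 + (1800/9619)^2*(e13)^2 + (-2250/9619)^2*(e14)^2 + (800/9619)^2*(e23)^2 + (-1000/9619)^2*(e24)^2 = 2391699025/3330905796*(-1) + 3240000/92525161*(-1) + 5062500/92525161*(+1) + 640000/92525161*(-1) + 1000000/92525161*(+1) = -25/36 (each basis 2-blade squares to minus the product of its generators' squares); cross terms between blades sharing an index anticommute and cancel; the commuting (index-disjoint) pairs give grade-4 terms 2*c*c'*(blade product), which cancel blade by blade — e1234: 3600000/92525161 - 3600000/92525161 = 0 — confirming B is simple. So B^2 = -25/36.
B^2 = -25/36 — the negative square puts this in the circular regime; l = 5/6, alpha*l = -pi/2, so exp(alpha B) = cos(-pi/2) + (sin(-pi/2)/(5/6))*B = 0 + (-6/5)*B.
Answer: 9781/9619*e12 - 2160/9619*e13 + 2700/9619*e14 - 960/9619*e23 + 1200/9619*e24


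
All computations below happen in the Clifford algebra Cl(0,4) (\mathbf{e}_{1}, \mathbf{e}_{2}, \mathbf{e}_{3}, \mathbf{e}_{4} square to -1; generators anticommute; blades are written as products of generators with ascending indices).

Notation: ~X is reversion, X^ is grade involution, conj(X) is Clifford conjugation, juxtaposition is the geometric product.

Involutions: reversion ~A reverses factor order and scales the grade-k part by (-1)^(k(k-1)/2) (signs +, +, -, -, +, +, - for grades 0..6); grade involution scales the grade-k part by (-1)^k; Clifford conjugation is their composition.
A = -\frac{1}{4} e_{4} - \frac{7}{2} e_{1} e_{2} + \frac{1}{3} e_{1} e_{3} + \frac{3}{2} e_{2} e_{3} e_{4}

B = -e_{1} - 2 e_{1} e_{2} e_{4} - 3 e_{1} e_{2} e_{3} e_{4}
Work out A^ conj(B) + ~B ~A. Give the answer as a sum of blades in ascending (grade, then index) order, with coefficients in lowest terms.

first term: -\frac{9}{2} e_{1} - \frac{7}{2} e_{2} + \frac{1}{3} e_{3} - 7 e_{4} + \frac{1}{2} e_{1} e_{2} - 3 e_{1} e_{3} - \frac{1}{4} e_{1} e_{4} - e_{2} e_{4} - \frac{21}{2} e_{3} e_{4} - \frac{3}{4} e_{1} e_{2} e_{3} + \frac{2}{3} e_{2} e_{3} e_{4} + \frac{3}{2} e_{1} e_{2} e_{3} e_{4}
second term: \frac{9}{2} e_{1} + \frac{7}{2} e_{2} - \frac{1}{3} e_{3} - 7 e_{4} + \frac{1}{2} e_{1} e_{2} - 3 e_{1} e_{3} + \frac{1}{4} e_{1} e_{4} + e_{2} e_{4} + \frac{21}{2} e_{3} e_{4} - \frac{3}{4} e_{1} e_{2} e_{3} - \frac{2}{3} e_{2} e_{3} e_{4} + \frac{3}{2} e_{1} e_{2} e_{3} e_{4}
Answer: -14 e_{4} + e_{1} e_{2} - 6 e_{1} e_{3} - \frac{3}{2} e_{1} e_{2} e_{3} + 3 e_{1} e_{2} e_{3} e_{4}


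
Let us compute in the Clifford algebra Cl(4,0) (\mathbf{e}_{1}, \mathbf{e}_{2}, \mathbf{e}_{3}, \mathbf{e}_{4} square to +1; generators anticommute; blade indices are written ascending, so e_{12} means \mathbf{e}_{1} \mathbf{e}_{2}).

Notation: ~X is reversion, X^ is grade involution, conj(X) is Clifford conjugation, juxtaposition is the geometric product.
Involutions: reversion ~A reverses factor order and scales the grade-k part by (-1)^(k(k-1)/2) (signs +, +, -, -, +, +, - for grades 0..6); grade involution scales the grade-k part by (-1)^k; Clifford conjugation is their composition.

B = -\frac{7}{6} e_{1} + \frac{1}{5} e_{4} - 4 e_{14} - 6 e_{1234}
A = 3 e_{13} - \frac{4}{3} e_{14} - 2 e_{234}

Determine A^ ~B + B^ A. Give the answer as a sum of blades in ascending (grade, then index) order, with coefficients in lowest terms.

first term: \frac{16}{3} - \frac{184}{15} e_{1} + \frac{7}{2} e_{3} - \frac{14}{9} e_{4} - \frac{38}{5} e_{23} - 18 e_{24} - 12 e_{34} - 8 e_{123} + \frac{3}{5} e_{134} + \frac{7}{3} e_{1234}
second term: -\frac{16}{3} - \frac{184}{15} e_{1} + \frac{7}{2} e_{3} - \frac{14}{9} e_{4} - \frac{38}{5} e_{23} - 18 e_{24} - 12 e_{34} + 8 e_{123} - \frac{3}{5} e_{134} - \frac{7}{3} e_{1234}
Answer: -\frac{368}{15} e_{1} + 7 e_{3} - \frac{28}{9} e_{4} - \frac{76}{5} e_{23} - 36 e_{24} - 24 e_{34}


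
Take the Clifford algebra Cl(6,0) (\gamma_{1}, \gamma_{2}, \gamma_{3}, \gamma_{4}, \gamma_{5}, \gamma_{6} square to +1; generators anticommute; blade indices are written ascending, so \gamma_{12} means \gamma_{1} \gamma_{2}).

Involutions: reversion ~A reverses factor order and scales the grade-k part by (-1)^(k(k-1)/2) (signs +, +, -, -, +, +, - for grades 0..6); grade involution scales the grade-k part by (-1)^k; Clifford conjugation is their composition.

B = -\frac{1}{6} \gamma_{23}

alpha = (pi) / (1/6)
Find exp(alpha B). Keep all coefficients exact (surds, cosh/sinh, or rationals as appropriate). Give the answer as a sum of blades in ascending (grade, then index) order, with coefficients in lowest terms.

B^2 = (-\frac{1}{6})^2*(\gamma_{23})^2 = \frac{1}{36}*(-1) = -\frac{1}{36} (a basis 2-blade squares to minus the product of its generators' squares).
B^2 = -\frac{1}{36} — the series telescopes trigonometrically here: l = \frac{1}{6}, alpha*l = \pi, so exp(alpha B) = cos(\pi) + (sin(\pi)/(\frac{1}{6}))*B = -1 + (0)*B.
Answer: -1


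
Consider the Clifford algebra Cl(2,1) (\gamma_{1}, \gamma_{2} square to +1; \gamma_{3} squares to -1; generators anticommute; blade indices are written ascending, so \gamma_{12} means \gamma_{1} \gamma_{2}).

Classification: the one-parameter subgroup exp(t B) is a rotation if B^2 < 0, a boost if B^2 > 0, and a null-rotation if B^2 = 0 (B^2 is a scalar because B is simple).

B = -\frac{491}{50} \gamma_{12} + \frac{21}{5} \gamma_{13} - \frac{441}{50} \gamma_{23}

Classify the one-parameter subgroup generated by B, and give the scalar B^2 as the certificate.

B^2 term by term: the squares give (-\frac{491}{50})^2*(\gamma_{12})^2 + (\frac{21}{5})^2*(\gamma_{13})^2 + (-\frac{441}{50})^2*(\gamma_{23})^2 = \frac{241081}{2500}*(-1) + \frac{441}{25}*(+1) + \frac{194481}{2500}*(+1) = -1 (each basis 2-blade squares to minus the product of its generators' squares); cross terms between blades sharing an index anticommute and cancel. So B^2 = -1.
Answer: rotation, certificate B^2 = -1. Check the certificate: B^2 = -1, and that sign is decisive whatever form B takes.


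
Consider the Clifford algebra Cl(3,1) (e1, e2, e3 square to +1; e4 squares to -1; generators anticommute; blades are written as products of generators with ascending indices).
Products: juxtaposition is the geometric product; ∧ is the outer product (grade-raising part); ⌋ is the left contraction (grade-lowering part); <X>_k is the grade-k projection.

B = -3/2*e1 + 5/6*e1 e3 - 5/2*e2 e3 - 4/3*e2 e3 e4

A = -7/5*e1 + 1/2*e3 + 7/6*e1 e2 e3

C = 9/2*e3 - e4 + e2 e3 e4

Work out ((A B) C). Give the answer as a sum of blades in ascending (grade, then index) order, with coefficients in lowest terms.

step 1: 21/10 + 5/2*e1 + 20/9*e2 - 7/6*e3 + 3/4*e1 e3 + 14/9*e1 e4 - 7/4*e2 e3 + 2/3*e2 e4 + 7/2*e1 e2 e3 + 28/15*e1 e2 e3 e4
step 2: -21/4 + 2447/360*e1 - 173/24*e2 + 527/60*e3 - 7/20*e4 + 63/4*e1 e2 + 45/4*e1 e3 - 6*e1 e4 + 10*e2 e3 - 19/18*e2 e4 + 61/18*e3 e4 + 14/45*e1 e2 e3 - 183/20*e1 e2 e4 - 31/4*e1 e3 e4 + 17/20*e2 e3 e4 - e1 e2 e3 e4
Answer: -21/4 + 2447/360*e1 - 173/24*e2 + 527/60*e3 - 7/20*e4 + 63/4*e1 e2 + 45/4*e1 e3 - 6*e1 e4 + 10*e2 e3 - 19/18*e2 e4 + 61/18*e3 e4 + 14/45*e1 e2 e3 - 183/20*e1 e2 e4 - 31/4*e1 e3 e4 + 17/20*e2 e3 e4 - e1 e2 e3 e4


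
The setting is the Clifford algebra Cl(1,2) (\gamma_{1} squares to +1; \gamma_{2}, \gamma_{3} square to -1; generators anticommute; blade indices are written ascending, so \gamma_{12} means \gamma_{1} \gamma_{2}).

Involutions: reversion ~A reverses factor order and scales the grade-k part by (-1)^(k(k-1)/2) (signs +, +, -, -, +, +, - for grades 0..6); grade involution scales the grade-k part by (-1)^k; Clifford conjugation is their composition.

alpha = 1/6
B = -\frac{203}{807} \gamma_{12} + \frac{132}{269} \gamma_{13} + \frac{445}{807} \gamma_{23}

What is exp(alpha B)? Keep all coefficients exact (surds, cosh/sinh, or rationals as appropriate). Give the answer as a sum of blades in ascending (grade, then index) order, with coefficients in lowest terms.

B^2 term by term: the squares give (-\frac{203}{807})^2*(\gamma_{12})^2 + (\frac{132}{269})^2*(\gamma_{13})^2 + (\frac{445}{807})^2*(\gamma_{23})^2 = \frac{41209}{651249}*(+1) + \frac{17424}{72361}*(+1) + \frac{198025}{651249}*(-1) = 0 (each basis 2-blade squares to minus the product of its generators' squares); cross terms between blades sharing an index anticommute and cancel. So B^2 = 0.
B^2 = 0, so the series truncates immediately: exp(alpha B) = 1 + alpha B (parabolic case).
Answer: 1 - \frac{203}{4842} \gamma_{12} + \frac{22}{269} \gamma_{13} + \frac{445}{4842} \gamma_{23}


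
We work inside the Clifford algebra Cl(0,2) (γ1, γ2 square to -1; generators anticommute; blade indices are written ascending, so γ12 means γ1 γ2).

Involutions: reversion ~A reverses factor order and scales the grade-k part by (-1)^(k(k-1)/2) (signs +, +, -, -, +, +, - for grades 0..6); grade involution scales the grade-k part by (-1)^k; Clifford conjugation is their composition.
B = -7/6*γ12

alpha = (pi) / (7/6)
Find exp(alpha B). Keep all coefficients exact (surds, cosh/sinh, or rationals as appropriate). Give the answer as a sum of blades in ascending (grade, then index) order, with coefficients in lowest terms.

B^2 = (-7/6)^2*(γ12)^2 = 49/36*(-1) = -49/36 (a basis 2-blade squares to minus the product of its generators' squares).
B^2 = -49/36 — the series telescopes trigonometrically here: l = 7/6, alpha*l = pi, so exp(alpha B) = cos(pi) + (sin(pi)/(7/6))*B = -1 + (0)*B.
Answer: -1


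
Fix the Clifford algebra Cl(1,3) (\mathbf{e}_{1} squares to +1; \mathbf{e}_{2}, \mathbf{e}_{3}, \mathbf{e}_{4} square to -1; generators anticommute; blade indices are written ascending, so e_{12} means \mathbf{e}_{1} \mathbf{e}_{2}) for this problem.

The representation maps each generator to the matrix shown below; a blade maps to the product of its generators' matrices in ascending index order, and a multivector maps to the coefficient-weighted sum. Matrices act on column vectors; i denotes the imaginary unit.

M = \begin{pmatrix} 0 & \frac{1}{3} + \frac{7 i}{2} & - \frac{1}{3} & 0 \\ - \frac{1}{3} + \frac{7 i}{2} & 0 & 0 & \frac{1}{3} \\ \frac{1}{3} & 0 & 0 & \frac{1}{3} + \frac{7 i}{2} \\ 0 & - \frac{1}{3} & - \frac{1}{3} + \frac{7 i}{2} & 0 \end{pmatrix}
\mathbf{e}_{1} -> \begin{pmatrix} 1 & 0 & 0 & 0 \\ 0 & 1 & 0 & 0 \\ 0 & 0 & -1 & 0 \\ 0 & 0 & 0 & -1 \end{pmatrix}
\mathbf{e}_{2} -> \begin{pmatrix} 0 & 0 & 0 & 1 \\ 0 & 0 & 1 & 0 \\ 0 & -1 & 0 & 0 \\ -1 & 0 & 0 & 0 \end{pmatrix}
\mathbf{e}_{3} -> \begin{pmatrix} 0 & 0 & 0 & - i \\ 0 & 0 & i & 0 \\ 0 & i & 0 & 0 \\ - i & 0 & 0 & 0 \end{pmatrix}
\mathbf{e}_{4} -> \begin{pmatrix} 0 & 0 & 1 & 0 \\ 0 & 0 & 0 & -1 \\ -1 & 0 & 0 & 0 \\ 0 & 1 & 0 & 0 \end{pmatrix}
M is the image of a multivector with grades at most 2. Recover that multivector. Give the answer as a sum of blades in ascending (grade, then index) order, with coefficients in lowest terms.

Method: the blade images are trace-orthogonal — tr(rho(e_A) rho(e_B)^-1) = 4 if A = B and 0 otherwise — and rho(e_A)^-1 = (e_A)^2 * rho(e_A) with (e_A)^2 = +1 or -1, so the coefficient of e_A in the preimage is (e_A)^2 * tr(M rho(e_A))/4.
Nonzero projections over blades of grade <= 2: e_{4}: (e_{4})^2 = -1, tr(M rho(e_{4})) = \frac{4}{3}, coefficient -\frac{1}{3}; e_{24}: (e_{24})^2 = -1, tr(M rho(e_{24})) = - \frac{4}{3}, coefficient \frac{1}{3}; e_{34}: (e_{34})^2 = -1, tr(M rho(e_{34})) = 14, coefficient -\frac{7}{2}. Every other blade of grade <= 2 projects to 0.
Answer: -\frac{1}{3} e_{4} + \frac{1}{3} e_{24} - \frac{7}{2} e_{34}


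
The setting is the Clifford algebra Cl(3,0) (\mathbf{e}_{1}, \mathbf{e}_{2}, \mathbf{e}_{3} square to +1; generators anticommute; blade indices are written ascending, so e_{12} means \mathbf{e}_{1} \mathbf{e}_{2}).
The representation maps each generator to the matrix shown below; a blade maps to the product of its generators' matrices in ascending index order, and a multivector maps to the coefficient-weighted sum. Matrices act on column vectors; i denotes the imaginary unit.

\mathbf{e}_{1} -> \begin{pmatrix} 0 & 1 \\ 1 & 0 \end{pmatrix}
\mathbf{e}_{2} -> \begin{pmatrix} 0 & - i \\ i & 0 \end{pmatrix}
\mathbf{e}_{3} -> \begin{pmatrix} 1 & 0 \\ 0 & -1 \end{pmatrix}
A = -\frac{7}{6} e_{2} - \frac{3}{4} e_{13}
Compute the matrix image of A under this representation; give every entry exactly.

Bivector images (products of the table entries): rho(e_{13}) = rho(\mathbf{e}_{1})rho(\mathbf{e}_{3}) = \begin{pmatrix} 0 & -1 \\ 1 & 0 \end{pmatrix}.
M = (-\frac{7}{6})*rho(e_{2}) + (-\frac{3}{4})*rho(e_{13}), summed entrywise:
Answer: \begin{pmatrix} 0 & \frac{3}{4} + \frac{7 i}{6} \\ - \frac{3}{4} - \frac{7 i}{6} & 0 \end{pmatrix}


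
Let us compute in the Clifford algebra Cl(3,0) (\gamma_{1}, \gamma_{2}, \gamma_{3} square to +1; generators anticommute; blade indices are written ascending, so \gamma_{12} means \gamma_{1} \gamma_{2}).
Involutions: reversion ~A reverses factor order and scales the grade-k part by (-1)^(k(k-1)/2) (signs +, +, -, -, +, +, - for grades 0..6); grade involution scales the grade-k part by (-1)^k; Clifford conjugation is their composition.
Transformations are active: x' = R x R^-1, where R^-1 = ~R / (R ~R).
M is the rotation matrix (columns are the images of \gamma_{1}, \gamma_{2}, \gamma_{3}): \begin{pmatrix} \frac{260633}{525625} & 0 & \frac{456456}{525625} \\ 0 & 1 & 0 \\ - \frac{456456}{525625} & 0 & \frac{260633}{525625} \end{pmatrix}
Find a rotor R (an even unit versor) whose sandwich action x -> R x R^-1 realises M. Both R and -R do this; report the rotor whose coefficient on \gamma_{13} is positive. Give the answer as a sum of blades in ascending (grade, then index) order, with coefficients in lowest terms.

Method: write R = a + b12*\gamma_{12} + b13*\gamma_{13} + b23*\gamma_{23} with a^2 + b12^2 + b13^2 + b23^2 = 1 (so R^-1 = ~R). Expanding the columns R e_j ~R gives tr M = 4a^2 - 1 and, from the antisymmetric part, M21 - M12 = -4a*b12, M13 - M31 = 4a*b13, M32 - M23 = -4a*b23.
Here tr M = \frac{1046891}{525625}, so a^2 = (1 + tr M)/4 = \frac{393129}{525625} and a = ±\frac{627}{725}. Taking a = \frac{627}{725}: M21 - M12 = 0, M13 - M31 = \frac{912912}{525625}, M32 - M23 = 0, giving b12 = 0, b13 = \frac{364}{725}, b23 = 0, i.e. R = \frac{627}{725} + \frac{364}{725} \gamma_{13}.
Its \gamma_{13} coefficient is already positive.
Answer: \frac{627}{725} + \frac{364}{725} \gamma_{13}. Why the constraint matters: R and -R act identically through the sandwich — M has trace \frac{1046891}{525625} either way — so only the sign condition on \gamma_{13} picks one of the two preimages.


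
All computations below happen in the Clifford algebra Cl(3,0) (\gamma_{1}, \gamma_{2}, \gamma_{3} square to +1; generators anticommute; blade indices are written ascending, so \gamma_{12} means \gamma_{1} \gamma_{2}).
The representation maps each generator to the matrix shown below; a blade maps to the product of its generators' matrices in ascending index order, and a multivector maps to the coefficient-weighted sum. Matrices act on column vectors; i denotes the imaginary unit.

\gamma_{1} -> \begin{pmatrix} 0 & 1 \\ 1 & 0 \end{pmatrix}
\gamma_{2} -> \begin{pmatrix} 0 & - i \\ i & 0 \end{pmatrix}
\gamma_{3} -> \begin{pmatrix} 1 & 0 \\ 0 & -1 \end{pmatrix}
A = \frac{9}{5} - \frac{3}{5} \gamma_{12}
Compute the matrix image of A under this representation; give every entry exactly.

Bivector images (products of the table entries): rho(\gamma_{12}) = rho(\gamma_{1})rho(\gamma_{2}) = \begin{pmatrix} i & 0 \\ 0 & - i \end{pmatrix}.
M = (\frac{9}{5})*1 + (-\frac{3}{5})*rho(\gamma_{12}), summed entrywise (1 is the identity matrix):
Answer: \begin{pmatrix} \frac{9}{5} - \frac{3 i}{5} & 0 \\ 0 & \frac{9}{5} + \frac{3 i}{5} \end{pmatrix}


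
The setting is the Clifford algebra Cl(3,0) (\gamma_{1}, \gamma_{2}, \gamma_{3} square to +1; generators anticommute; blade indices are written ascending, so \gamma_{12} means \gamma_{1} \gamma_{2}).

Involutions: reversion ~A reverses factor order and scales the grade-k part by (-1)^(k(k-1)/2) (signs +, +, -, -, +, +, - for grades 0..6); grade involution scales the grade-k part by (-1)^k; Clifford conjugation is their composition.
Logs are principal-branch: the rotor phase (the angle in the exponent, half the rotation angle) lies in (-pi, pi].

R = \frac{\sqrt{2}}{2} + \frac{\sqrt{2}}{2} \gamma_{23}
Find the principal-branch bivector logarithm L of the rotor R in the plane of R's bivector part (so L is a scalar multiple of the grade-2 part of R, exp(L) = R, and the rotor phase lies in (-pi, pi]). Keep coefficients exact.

The scalar part of R is \frac{\sqrt{2}}{2}, which fixes the principal-branch rotor phase; the unit plane is then the bivector part divided by the sine of that phase, and L is that plane scaled by the phase.
Concretely: cos(phase) = \frac{\sqrt{2}}{2} gives phase = ±\frac{\pi}{4}, and since phase/sin(phase) is even the sign is immaterial: L = (phase/sin(phase)) * <R>_2 = (\frac{\sqrt{2} \pi}{4}) * <R>_2.
Answer: \frac{\pi}{4} \gamma_{23}


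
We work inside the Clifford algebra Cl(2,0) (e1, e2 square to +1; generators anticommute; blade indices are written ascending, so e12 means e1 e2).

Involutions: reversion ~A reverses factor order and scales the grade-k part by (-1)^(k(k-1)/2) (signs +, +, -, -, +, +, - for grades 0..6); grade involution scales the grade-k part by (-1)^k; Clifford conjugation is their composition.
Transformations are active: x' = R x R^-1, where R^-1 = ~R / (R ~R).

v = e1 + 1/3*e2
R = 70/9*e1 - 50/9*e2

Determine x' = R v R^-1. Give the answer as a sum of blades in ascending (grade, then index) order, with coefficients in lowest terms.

~R = 70/9*e1 - 50/9*e2, and R ~R = 7400/81, so R^-1 = ~R / (7400/81).
R v = 160/27 + 220/27*e12
Answer: 1/111*e1 - 39/37*e2


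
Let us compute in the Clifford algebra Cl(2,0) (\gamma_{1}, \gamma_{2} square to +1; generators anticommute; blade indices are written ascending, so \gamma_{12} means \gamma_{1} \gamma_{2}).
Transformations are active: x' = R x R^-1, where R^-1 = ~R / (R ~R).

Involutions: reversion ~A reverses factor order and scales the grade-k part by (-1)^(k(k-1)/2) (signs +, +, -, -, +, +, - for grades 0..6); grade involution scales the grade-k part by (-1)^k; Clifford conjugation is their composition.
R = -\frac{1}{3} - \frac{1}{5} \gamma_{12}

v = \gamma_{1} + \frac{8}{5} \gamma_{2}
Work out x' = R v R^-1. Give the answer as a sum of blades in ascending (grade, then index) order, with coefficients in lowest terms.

~R = -\frac{1}{3} + \frac{1}{5} \gamma_{12}, and R ~R = \frac{34}{225}, so R^-1 = ~R / (\frac{34}{225}).
R v = -\frac{49}{75} \gamma_{1} - \frac{1}{3} \gamma_{2}
Answer: \frac{32}{17} \gamma_{1} - \frac{11}{85} \gamma_{2}


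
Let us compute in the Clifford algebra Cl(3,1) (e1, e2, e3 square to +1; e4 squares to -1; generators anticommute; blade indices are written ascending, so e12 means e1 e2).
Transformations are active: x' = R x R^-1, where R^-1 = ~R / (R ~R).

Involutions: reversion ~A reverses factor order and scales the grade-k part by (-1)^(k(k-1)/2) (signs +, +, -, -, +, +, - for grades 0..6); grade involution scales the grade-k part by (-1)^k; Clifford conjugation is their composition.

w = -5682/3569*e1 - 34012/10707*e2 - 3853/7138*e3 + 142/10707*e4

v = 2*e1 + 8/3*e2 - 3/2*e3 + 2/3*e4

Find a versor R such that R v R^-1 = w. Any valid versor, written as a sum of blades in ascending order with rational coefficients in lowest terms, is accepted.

Since q(v) = q(w) = 155/12, the sum R = v + w = 1456/3569*e1 - 1820/3569*e2 - 7280/3569*e3 + 7280/10707*e4 does the job whenever invertible.
Answer: 1456/3569*e1 - 1820/3569*e2 - 7280/3569*e3 + 7280/10707*e4


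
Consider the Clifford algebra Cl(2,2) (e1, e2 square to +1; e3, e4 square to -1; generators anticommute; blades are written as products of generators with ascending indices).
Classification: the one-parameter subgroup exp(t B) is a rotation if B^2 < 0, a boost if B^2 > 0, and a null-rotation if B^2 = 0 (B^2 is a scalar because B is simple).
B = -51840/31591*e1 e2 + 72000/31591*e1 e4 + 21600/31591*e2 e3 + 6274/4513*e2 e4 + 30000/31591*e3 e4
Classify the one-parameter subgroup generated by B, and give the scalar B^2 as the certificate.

B^2 term by term: the squares give (-51840/31591)^2*(e1 e2)^2 + (72000/31591)^2*(e1 e4)^2 + (21600/31591)^2*(e2 e3)^2 + (6274/4513)^2*(e2 e4)^2 + (30000/31591)^2*(e3 e4)^2 = 2687385600/997991281*(-1) + 5184000000/997991281*(+1) + 466560000/997991281*(+1) + 39363076/20367169*(+1) + 900000000/997991281*(-1) = 4 (each basis 2-blade squares to minus the product of its generators' squares); cross terms between blades sharing an index anticommute and cancel; the commuting (index-disjoint) pairs give grade-4 terms 2*c*c'*(blade product), which cancel blade by blade — e1 e2 e3 e4: -3110400000/997991281 + 3110400000/997991281 = 0 — confirming B is simple. So B^2 = 4.
Answer: boost, certificate B^2 = 4. The invariant at work: B^2 = 4 is unchanged by conjugation, hence its sign classifies the subgroup whatever basis B is written in.


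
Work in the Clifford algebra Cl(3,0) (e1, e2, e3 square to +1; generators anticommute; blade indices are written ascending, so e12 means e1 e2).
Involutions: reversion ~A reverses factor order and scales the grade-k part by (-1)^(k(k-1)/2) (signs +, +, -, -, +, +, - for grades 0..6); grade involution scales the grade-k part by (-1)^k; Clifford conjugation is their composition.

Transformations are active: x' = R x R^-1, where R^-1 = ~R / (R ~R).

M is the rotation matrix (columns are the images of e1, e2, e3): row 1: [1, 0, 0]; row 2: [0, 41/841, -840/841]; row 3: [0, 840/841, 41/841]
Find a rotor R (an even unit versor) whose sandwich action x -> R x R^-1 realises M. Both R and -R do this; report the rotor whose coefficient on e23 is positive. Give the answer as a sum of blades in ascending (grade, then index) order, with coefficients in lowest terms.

Method: write R = a + b12*e12 + b13*e13 + b23*e23 with a^2 + b12^2 + b13^2 + b23^2 = 1 (so R^-1 = ~R). Expanding the columns R e_j ~R gives tr M = 4a^2 - 1 and, from the antisymmetric part, M21 - M12 = -4a*b12, M13 - M31 = 4a*b13, M32 - M23 = -4a*b23.
Here tr M = 923/841, so a^2 = (1 + tr M)/4 = 441/841 and a = ±21/29. Taking a = 21/29: M21 - M12 = 0, M13 - M31 = 0, M32 - M23 = 1680/841, giving b12 = 0, b13 = 0, b23 = -20/29, i.e. R = 21/29 - 20/29*e23.
Its e23 coefficient is negative, so report the other preimage -R.
Answer: -21/29 + 20/29*e23. Recall the cover is two-to-one: with M of trace 923/841, both preimages act alike, and the stated e23 sign chooses the sheet.


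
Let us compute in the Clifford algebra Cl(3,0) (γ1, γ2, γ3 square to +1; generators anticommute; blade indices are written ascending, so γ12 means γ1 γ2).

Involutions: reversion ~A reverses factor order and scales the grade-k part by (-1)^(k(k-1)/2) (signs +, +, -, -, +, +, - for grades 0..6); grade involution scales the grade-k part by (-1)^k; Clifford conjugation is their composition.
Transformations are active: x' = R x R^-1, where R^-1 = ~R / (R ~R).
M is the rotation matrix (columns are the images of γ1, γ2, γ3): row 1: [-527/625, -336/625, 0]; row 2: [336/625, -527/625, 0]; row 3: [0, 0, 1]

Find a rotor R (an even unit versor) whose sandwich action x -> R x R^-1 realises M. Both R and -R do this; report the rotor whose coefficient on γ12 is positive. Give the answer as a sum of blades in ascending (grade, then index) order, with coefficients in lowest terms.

Method: write R = a + b12*γ12 + b13*γ13 + b23*γ23 with a^2 + b12^2 + b13^2 + b23^2 = 1 (so R^-1 = ~R). Expanding the columns R e_j ~R gives tr M = 4a^2 - 1 and, from the antisymmetric part, M21 - M12 = -4a*b12, M13 - M31 = 4a*b13, M32 - M23 = -4a*b23.
Here tr M = -429/625, so a^2 = (1 + tr M)/4 = 49/625 and a = ±7/25. Taking a = 7/25: M21 - M12 = 672/625, M13 - M31 = 0, M32 - M23 = 0, giving b12 = -24/25, b13 = 0, b23 = 0, i.e. R = 7/25 - 24/25*γ12.
Its γ12 coefficient is negative, so report the other preimage -R.
Answer: -7/25 + 24/25*γ12. Key observation: the double cover Spin(3) -> SO(3) sends R and -R to the same matrix (trace -429/625 here), so the stated sign of the γ12 coefficient is what selects one sheet.


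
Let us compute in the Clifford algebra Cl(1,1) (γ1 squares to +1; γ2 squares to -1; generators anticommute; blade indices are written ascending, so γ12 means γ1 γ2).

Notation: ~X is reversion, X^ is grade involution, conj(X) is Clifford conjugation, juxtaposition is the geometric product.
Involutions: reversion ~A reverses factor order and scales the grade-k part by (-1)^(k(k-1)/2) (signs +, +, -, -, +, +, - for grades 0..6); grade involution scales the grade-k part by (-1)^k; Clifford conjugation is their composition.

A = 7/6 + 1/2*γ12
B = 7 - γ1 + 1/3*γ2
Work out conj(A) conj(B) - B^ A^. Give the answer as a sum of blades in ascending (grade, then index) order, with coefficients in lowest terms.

first term: 49/6 + γ1 + 1/9*γ2 - 7/2*γ12
second term: 49/6 + γ1 + 1/9*γ2 + 7/2*γ12
Answer: -7*γ12


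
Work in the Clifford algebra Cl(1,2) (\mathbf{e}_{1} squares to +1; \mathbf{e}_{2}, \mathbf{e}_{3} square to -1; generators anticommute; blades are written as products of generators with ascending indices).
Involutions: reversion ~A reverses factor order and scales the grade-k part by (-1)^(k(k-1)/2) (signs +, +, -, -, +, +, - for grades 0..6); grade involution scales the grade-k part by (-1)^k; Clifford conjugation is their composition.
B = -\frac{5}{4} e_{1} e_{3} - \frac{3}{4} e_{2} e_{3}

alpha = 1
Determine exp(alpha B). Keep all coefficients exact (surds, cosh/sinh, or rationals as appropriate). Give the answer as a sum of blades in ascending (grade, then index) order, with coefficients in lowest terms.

B^2 term by term: the squares give (-\frac{5}{4})^2*(e_{1} e_{3})^2 + (-\frac{3}{4})^2*(e_{2} e_{3})^2 = \frac{25}{16}*(+1) + \frac{9}{16}*(-1) = 1 (each basis 2-blade squares to minus the product of its generators' squares); cross terms between blades sharing an index anticommute and cancel. So B^2 = 1.
B^2 = 1 — hyperbolic case — the even/odd split gives cosh and sinh: l = 1, alpha*l = 1, so exp(alpha B) = cosh(1) + (sinh(1)/1)*B = \cosh{\left(1 \right)} + (\sinh{\left(1 \right)})*B.
Answer: \cosh{\left(1 \right)} - \frac{5 \sinh{\left(1 \right)}}{4} e_{1} e_{3} - \frac{3 \sinh{\left(1 \right)}}{4} e_{2} e_{3}
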